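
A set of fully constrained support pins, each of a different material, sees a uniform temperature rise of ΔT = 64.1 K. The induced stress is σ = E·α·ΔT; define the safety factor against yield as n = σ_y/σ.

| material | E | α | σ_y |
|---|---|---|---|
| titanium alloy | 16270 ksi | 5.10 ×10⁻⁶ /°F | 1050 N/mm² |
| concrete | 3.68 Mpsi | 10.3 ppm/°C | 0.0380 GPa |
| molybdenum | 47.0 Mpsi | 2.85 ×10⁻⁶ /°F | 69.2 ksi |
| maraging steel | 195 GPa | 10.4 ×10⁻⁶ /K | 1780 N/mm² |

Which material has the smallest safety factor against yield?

concrete

In consistent units (E in GPa, α in ×10⁻⁶/K, σ_y in MPa):
  titanium alloy: E = 112.2, α = 9.18, σ_y = 1050 → σ = 66.0 MPa, n = 15.9
  concrete: E = 25.37, α = 10.3, σ_y = 38.00 → σ = 16.8 MPa, n = 2.27
  molybdenum: E = 324.1, α = 5.13, σ_y = 477.1 → σ = 107 MPa, n = 4.48
  maraging steel: E = 195.0, α = 10.4, σ_y = 1780 → σ = 130 MPa, n = 13.7
The minimum is concrete at n = 2.27.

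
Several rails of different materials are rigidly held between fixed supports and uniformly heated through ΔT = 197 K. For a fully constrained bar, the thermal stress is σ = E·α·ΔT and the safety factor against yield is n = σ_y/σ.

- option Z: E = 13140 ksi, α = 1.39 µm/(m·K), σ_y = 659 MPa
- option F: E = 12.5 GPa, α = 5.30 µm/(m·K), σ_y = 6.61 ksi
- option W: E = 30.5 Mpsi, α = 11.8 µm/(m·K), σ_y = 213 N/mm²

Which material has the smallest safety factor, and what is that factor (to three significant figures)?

option W, n = 0.436

With everything in SI (GPa, ×10⁻⁶/K, MPa):
  option Z: E = 90.60, α = 1.39, σ_y = 659.0 → σ = 24.8 MPa, n = 26.6
  option F: E = 12.50, α = 5.30, σ_y = 45.57 → σ = 13.1 MPa, n = 3.49
  option W: E = 210.3, α = 11.8, σ_y = 213.0 → σ = 489 MPa, n = 0.436
Option W has the lowest safety factor, n = 0.436.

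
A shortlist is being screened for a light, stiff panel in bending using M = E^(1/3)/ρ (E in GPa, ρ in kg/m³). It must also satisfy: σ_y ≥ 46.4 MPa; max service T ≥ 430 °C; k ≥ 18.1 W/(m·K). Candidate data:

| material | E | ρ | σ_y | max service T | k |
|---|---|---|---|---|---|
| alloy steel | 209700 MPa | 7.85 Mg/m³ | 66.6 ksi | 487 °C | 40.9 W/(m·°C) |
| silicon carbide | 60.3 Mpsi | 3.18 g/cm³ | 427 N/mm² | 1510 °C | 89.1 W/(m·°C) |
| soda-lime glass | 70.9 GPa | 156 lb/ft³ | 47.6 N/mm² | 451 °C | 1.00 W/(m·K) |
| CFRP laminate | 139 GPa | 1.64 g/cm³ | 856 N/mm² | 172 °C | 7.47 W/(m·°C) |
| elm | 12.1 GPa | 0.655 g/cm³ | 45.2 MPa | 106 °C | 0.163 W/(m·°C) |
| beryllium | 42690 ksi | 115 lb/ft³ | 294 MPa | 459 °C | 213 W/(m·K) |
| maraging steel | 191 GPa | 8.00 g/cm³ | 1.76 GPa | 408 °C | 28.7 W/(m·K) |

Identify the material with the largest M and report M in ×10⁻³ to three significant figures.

Screen on constraints: σ_y ≥ 46.4 MPa; max service T ≥ 430 °C; k ≥ 18.1 W/(m·K). Survivors: alloy steel, silicon carbide, beryllium.
In SI units:
  alloy steel: E = 209.7 GPa, ρ = 7850 kg/m³
  silicon carbide: E = 415.8 GPa, ρ = 3180 kg/m³
  beryllium: E = 294.3 GPa, ρ = 1842 kg/m³
  beryllium: M = 3.61×10⁻³
  silicon carbide: M = 2.35×10⁻³
  alloy steel: M = 0.757×10⁻³
Beryllium ranks first.

beryllium, M = 3.61×10⁻³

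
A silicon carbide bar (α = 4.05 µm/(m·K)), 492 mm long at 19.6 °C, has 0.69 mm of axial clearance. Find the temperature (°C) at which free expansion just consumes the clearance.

366 °C

α·L₀·ΔT = 0.69 mm ⇒ ΔT = 0.69 / (4.05×10⁻⁶ × 492.0) = 346.3 K.
T = 19.6 + 346.3 = 365.9 °C.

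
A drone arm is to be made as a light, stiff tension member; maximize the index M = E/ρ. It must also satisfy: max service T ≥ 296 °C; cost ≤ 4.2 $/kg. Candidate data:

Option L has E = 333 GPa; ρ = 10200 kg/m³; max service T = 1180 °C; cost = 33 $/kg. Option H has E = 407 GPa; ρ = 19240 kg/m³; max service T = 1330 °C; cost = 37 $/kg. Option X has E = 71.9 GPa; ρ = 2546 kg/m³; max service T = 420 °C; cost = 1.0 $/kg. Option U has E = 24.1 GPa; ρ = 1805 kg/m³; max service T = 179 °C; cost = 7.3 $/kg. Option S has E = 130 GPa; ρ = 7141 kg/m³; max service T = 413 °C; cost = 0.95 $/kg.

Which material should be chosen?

Screen on constraints: max service T ≥ 296 °C; cost ≤ 4.2 $/kg. Survivors: option X, option S.
Evaluate M for each candidate:
  option X: M = 28.2 MN·m/kg
  option S: M = 18.2 MN·m/kg
The maximum is for option X.

option X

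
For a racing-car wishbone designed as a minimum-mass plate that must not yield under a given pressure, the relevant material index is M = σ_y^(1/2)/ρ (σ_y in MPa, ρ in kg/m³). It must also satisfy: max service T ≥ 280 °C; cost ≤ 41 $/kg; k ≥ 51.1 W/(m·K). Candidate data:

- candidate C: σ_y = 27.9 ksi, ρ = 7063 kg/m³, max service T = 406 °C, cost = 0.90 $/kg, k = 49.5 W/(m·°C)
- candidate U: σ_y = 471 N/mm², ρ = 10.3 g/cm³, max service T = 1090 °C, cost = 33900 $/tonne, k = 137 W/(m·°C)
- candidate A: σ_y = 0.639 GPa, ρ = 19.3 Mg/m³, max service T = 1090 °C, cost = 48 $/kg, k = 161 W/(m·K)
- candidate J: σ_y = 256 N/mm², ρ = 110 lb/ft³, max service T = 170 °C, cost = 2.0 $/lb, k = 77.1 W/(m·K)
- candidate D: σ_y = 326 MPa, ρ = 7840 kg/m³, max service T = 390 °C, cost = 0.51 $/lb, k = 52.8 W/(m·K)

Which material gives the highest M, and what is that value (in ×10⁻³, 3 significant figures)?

Screen on constraints: max service T ≥ 280 °C; cost ≤ 41 $/kg; k ≥ 51.1 W/(m·K). Survivors: candidate U, candidate D.
Putting every candidate on a common basis:
  candidate U: σ_y = 471.0 MPa, ρ = 10300 kg/m³
  candidate D: σ_y = 326.0 MPa, ρ = 7840 kg/m³
  candidate D: M = 2.30×10⁻³
  candidate U: M = 2.11×10⁻³
Highest index: candidate D.

candidate D, M = 2.30×10⁻³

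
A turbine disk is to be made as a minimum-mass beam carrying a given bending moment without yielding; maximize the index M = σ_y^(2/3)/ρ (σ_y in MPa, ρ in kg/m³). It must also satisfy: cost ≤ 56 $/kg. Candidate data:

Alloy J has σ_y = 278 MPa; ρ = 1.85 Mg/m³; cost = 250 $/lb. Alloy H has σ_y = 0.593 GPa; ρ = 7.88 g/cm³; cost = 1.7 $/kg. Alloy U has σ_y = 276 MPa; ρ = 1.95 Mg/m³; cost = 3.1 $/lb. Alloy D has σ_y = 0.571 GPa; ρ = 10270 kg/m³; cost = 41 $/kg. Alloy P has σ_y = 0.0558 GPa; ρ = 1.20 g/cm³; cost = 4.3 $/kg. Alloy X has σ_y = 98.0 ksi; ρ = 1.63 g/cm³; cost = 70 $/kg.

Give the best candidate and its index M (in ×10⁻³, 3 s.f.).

Screen on constraints: cost ≤ 56 $/kg. Survivors: alloy H, alloy U, alloy D, alloy P.
Convert each candidate to consistent units, then evaluate M:
  alloy H: σ_y = 593.0 MPa, ρ = 7880 kg/m³
  alloy U: σ_y = 276.0 MPa, ρ = 1950 kg/m³
  alloy D: σ_y = 571.0 MPa, ρ = 10270 kg/m³
  alloy P: σ_y = 55.80 MPa, ρ = 1200 kg/m³
  alloy U: M = 21.7×10⁻³
  alloy P: M = 12.2×10⁻³
  alloy H: M = 8.96×10⁻³
  alloy D: M = 6.70×10⁻³
Alloy U ranks first.

alloy U, M = 21.7×10⁻³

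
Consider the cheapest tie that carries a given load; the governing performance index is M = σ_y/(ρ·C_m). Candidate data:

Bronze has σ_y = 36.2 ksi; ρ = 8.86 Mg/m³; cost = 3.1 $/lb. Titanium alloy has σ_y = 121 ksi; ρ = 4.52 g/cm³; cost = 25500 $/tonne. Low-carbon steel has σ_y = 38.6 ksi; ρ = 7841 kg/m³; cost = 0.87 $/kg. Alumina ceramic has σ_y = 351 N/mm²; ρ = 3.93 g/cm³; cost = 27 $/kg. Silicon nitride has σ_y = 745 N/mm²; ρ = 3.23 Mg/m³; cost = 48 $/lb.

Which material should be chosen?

After converting to SI:
  bronze: σ_y = 249.6 MPa, ρ = 8860 kg/m³, cost = 6.834 $/kg
  titanium alloy: σ_y = 834.3 MPa, ρ = 4520 kg/m³, cost = 25.50 $/kg
  low-carbon steel: σ_y = 266.1 MPa, ρ = 7841 kg/m³, cost = 0.8700 $/kg
  alumina ceramic: σ_y = 351.0 MPa, ρ = 3930 kg/m³, cost = 27.00 $/kg
  silicon nitride: σ_y = 745.0 MPa, ρ = 3230 kg/m³, cost = 105.8 $/kg
  low-carbon steel: M = 39.0 kN·m per $
  titanium alloy: M = 7.24 kN·m per $
  bronze: M = 4.12 kN·m per $
  alumina ceramic: M = 3.31 kN·m per $
  silicon nitride: M = 2.18 kN·m per $
Low-carbon steel has the largest M.

low-carbon steel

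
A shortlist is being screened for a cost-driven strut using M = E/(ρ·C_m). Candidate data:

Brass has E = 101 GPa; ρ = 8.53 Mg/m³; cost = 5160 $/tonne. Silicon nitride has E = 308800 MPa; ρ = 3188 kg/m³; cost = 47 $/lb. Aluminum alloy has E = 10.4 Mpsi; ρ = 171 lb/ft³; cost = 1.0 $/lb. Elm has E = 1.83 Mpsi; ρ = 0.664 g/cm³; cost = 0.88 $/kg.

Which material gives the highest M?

elm

Putting every candidate on a common basis:
  brass: E = 101.0 GPa, ρ = 8530 kg/m³, cost = 5.160 $/kg
  silicon nitride: E = 308.8 GPa, ρ = 3188 kg/m³, cost = 103.6 $/kg
  aluminum alloy: E = 71.71 GPa, ρ = 2739 kg/m³, cost = 2.205 $/kg
  elm: E = 12.62 GPa, ρ = 664.0 kg/m³, cost = 0.8800 $/kg
  elm: M = 21.6 MN·m per $
  aluminum alloy: M = 11.9 MN·m per $
  brass: M = 2.29 MN·m per $
  silicon nitride: M = 0.935 MN·m per $
Elm has the largest M.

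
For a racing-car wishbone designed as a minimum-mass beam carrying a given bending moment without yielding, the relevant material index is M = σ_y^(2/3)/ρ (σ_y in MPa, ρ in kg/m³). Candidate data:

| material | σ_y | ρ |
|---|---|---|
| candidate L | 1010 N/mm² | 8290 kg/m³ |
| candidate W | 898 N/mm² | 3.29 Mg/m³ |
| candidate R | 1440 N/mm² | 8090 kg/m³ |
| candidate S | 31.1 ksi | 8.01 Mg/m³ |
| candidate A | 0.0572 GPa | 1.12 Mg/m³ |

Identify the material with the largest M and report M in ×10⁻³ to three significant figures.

candidate W, M = 28.3×10⁻³

Normalizing units and computing the index:
  candidate L: σ_y = 1010 MPa, ρ = 8290 kg/m³
  candidate W: σ_y = 898.0 MPa, ρ = 3290 kg/m³
  candidate R: σ_y = 1440 MPa, ρ = 8090 kg/m³
  candidate S: σ_y = 214.4 MPa, ρ = 8010 kg/m³
  candidate A: σ_y = 57.20 MPa, ρ = 1120 kg/m³
  candidate W: M = 28.3×10⁻³
  candidate R: M = 15.8×10⁻³
  candidate A: M = 13.3×10⁻³
  candidate L: M = 12.1×10⁻³
  candidate S: M = 4.47×10⁻³
Highest index: candidate W.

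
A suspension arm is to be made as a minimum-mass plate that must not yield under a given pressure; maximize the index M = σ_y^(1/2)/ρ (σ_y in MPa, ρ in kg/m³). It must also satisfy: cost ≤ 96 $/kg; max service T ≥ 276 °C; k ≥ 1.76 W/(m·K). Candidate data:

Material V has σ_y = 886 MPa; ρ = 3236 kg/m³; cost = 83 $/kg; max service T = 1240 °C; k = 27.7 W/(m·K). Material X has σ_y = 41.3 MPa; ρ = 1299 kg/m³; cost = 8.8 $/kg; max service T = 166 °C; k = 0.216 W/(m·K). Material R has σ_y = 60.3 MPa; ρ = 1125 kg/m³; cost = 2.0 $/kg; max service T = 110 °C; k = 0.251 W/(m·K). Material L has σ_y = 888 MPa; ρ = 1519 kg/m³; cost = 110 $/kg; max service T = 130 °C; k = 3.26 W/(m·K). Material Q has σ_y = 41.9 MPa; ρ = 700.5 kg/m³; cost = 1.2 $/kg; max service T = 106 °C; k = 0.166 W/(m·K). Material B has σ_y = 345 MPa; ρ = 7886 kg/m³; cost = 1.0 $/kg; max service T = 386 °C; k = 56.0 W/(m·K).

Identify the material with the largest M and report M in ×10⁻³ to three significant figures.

material V, M = 9.20×10⁻³

Screen on constraints: cost ≤ 96 $/kg; max service T ≥ 276 °C; k ≥ 1.76 W/(m·K). Survivors: material V, material B.
Per-candidate index values:
  material V: M = 9.20×10⁻³
  material B: M = 2.36×10⁻³
Material V has the largest M.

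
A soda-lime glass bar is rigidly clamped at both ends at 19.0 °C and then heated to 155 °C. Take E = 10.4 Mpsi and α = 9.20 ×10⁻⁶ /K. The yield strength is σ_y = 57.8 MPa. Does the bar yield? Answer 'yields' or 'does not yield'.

yields

E = 10.4 Mpsi = 71.71 GPa.
ΔT = 136.0 K. Constrained thermal stress σ = E·α·ΔT = 71.71×10³ MPa × 9.20×10⁻⁶ × 136.0 = 89.7 MPa (compressive).
Compare to σ_y = 57.8 MPa: σ ≥ σ_y, so it yields.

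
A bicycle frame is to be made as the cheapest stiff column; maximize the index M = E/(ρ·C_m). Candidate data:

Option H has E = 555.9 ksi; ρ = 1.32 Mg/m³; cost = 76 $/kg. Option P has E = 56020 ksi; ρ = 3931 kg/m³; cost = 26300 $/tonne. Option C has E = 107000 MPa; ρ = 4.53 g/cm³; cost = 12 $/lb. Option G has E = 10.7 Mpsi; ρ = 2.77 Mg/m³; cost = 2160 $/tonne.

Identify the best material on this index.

option G

Normalizing units and computing the index:
  option H: E = 3.833 GPa, ρ = 1320 kg/m³, cost = 76.00 $/kg
  option P: E = 386.2 GPa, ρ = 3931 kg/m³, cost = 26.30 $/kg
  option C: E = 107.0 GPa, ρ = 4530 kg/m³, cost = 26.46 $/kg
  option G: E = 73.77 GPa, ρ = 2770 kg/m³, cost = 2.160 $/kg
  option G: M = 12.3 MN·m per $
  option P: M = 3.74 MN·m per $
  option C: M = 0.893 MN·m per $
  option H: M = 0.0382 MN·m per $
Highest index: option G.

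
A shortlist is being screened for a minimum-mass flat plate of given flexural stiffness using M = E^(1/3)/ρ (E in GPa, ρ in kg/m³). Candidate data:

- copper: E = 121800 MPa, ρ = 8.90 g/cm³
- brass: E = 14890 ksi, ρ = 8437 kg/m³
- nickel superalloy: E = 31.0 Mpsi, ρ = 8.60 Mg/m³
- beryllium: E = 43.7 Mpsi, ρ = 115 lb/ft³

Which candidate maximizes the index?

beryllium

Normalizing units and computing the index:
  copper: E = 121.8 GPa, ρ = 8900 kg/m³
  brass: E = 102.7 GPa, ρ = 8437 kg/m³
  nickel superalloy: E = 213.7 GPa, ρ = 8600 kg/m³
  beryllium: E = 301.3 GPa, ρ = 1842 kg/m³
  beryllium: M = 3.64×10⁻³
  nickel superalloy: M = 0.695×10⁻³
  copper: M = 0.557×10⁻³
  brass: M = 0.555×10⁻³
The maximum is for beryllium.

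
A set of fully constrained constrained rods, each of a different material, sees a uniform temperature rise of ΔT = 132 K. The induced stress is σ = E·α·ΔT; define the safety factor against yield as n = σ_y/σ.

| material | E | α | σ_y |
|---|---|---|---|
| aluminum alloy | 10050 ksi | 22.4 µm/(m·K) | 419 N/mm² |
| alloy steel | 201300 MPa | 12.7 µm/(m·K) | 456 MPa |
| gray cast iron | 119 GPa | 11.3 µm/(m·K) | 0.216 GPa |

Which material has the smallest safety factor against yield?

In consistent units (E in GPa, α in ×10⁻⁶/K, σ_y in MPa):
  aluminum alloy: E = 69.29, α = 22.4, σ_y = 419.0 → σ = 205 MPa, n = 2.05
  alloy steel: E = 201.3, α = 12.7, σ_y = 456.0 → σ = 337 MPa, n = 1.35
  gray cast iron: E = 119.0, α = 11.3, σ_y = 216.0 → σ = 178 MPa, n = 1.22
Gray cast iron has the lowest safety factor, n = 1.22.

gray cast iron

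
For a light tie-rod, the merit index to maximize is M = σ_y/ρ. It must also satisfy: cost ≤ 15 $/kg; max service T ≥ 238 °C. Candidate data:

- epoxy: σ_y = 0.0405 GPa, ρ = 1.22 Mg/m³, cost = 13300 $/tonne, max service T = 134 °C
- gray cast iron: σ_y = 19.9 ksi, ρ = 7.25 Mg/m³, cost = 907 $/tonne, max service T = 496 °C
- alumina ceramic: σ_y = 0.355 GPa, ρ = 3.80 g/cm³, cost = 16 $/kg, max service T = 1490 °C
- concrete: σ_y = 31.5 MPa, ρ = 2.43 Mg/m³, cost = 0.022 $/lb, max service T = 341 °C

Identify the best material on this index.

Screen on constraints: cost ≤ 15 $/kg; max service T ≥ 238 °C. Survivors: gray cast iron, concrete.
After converting to SI:
  gray cast iron: σ_y = 137.2 MPa, ρ = 7250 kg/m³
  concrete: σ_y = 31.50 MPa, ρ = 2430 kg/m³
  gray cast iron: M = 18.9 kN·m/kg
  concrete: M = 13.0 kN·m/kg
The maximum is for gray cast iron.

gray cast iron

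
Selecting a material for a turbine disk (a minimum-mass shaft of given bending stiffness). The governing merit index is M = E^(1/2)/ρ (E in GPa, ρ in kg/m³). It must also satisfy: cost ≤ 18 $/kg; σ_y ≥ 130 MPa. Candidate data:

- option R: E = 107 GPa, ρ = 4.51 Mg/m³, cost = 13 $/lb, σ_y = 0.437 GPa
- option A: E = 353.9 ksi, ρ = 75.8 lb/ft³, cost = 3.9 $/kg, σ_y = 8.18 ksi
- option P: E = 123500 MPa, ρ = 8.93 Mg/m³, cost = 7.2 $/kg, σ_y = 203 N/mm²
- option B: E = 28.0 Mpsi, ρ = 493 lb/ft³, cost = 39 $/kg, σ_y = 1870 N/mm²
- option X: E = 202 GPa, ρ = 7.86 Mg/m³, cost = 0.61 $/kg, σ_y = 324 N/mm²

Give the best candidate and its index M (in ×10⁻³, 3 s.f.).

option X, M = 1.81×10⁻³

Screen on constraints: cost ≤ 18 $/kg; σ_y ≥ 130 MPa. Survivors: option P, option X.
Putting every candidate on a common basis:
  option P: E = 123.5 GPa, ρ = 8930 kg/m³
  option X: E = 202.0 GPa, ρ = 7860 kg/m³
  option X: M = 1.81×10⁻³
  option P: M = 1.24×10⁻³
The maximum is for option X.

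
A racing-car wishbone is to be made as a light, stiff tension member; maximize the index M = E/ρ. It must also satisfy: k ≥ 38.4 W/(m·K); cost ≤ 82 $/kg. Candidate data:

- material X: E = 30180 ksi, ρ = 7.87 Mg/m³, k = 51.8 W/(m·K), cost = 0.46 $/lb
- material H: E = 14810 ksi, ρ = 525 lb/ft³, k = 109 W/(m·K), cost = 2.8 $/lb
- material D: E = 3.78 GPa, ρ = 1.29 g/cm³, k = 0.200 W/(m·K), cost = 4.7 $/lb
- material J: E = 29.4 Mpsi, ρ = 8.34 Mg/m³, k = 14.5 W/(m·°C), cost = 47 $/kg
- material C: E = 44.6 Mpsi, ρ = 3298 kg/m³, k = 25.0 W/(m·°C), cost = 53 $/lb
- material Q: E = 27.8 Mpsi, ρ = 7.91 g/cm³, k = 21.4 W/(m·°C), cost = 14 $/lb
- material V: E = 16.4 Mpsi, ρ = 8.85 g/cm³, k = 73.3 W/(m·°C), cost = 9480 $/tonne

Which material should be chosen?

material X

Screen on constraints: k ≥ 38.4 W/(m·K); cost ≤ 82 $/kg. Survivors: material X, material H, material V.
Putting every candidate on a common basis:
  material X: E = 208.1 GPa, ρ = 7870 kg/m³
  material H: E = 102.1 GPa, ρ = 8410 kg/m³
  material V: E = 113.1 GPa, ρ = 8850 kg/m³
  material X: M = 26.4 MN·m/kg
  material V: M = 12.8 MN·m/kg
  material H: M = 12.1 MN·m/kg
Highest index: material X.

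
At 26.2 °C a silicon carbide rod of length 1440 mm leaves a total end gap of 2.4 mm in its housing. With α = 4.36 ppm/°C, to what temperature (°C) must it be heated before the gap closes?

α·L₀·ΔT = 2.4 mm ⇒ ΔT = 2.4 / (4.36×10⁻⁶ × 1440.0) = 382.3 K.
T = 26.2 + 382.3 = 408.5 °C.

408 °C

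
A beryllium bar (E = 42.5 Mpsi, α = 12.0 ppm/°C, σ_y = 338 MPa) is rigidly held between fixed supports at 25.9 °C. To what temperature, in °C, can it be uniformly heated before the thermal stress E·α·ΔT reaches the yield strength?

122 °C

E = 42.5 Mpsi = 293.0 GPa.
E·α·ΔT = 338.0 MPa ⇒ ΔT = 338.0 / (293.0×10³ × 12.0×10⁻⁶) = 96.12 K.
T = 25.9 + 96.12 = 122.0 °C.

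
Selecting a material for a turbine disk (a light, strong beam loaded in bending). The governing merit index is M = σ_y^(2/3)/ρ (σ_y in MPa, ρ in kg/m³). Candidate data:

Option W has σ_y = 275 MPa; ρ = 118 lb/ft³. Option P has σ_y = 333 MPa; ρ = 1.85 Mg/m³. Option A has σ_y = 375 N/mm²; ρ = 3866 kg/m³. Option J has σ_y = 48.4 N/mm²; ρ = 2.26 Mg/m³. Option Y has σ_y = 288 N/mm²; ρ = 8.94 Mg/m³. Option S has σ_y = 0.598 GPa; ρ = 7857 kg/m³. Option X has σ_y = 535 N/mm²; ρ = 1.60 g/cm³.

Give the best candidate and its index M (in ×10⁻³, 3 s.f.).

In SI units:
  option W: σ_y = 275.0 MPa, ρ = 1890 kg/m³
  option P: σ_y = 333.0 MPa, ρ = 1850 kg/m³
  option A: σ_y = 375.0 MPa, ρ = 3866 kg/m³
  option J: σ_y = 48.40 MPa, ρ = 2260 kg/m³
  option Y: σ_y = 288.0 MPa, ρ = 8940 kg/m³
  option S: σ_y = 598.0 MPa, ρ = 7857 kg/m³
  option X: σ_y = 535.0 MPa, ρ = 1600 kg/m³
  option X: M = 41.2×10⁻³
  option P: M = 26.0×10⁻³
  option W: M = 22.4×10⁻³
  option A: M = 13.5×10⁻³
  option S: M = 9.03×10⁻³
  option J: M = 5.88×10⁻³
  option Y: M = 4.88×10⁻³
Highest index: option X.

option X, M = 41.2×10⁻³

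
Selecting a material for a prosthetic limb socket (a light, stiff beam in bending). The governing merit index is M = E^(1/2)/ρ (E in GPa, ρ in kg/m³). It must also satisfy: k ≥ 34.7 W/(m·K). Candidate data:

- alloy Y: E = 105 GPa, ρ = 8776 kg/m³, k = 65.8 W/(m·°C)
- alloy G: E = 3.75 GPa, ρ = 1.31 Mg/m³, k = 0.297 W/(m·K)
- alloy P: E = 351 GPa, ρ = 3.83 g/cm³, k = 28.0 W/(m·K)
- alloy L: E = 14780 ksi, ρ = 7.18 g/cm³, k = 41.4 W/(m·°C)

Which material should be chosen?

Screen on constraints: k ≥ 34.7 W/(m·K). Survivors: alloy Y, alloy L.
After converting to SI:
  alloy Y: E = 105.0 GPa, ρ = 8776 kg/m³
  alloy L: E = 101.9 GPa, ρ = 7180 kg/m³
  alloy L: M = 1.41×10⁻³
  alloy Y: M = 1.17×10⁻³
Highest index: alloy L.

alloy L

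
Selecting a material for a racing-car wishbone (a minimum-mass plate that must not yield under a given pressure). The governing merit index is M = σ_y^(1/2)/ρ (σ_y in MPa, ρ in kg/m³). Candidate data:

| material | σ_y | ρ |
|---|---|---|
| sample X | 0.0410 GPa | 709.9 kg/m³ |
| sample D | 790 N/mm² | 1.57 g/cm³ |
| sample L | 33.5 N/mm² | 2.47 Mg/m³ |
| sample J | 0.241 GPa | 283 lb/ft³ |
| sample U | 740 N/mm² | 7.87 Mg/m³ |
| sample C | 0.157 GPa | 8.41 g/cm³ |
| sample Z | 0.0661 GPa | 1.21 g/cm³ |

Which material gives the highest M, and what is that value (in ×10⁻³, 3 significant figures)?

sample D, M = 17.9×10⁻³

In SI units:
  sample X: σ_y = 41.00 MPa, ρ = 709.9 kg/m³
  sample D: σ_y = 790.0 MPa, ρ = 1570 kg/m³
  sample L: σ_y = 33.50 MPa, ρ = 2470 kg/m³
  sample J: σ_y = 241.0 MPa, ρ = 4533 kg/m³
  sample U: σ_y = 740.0 MPa, ρ = 7870 kg/m³
  sample C: σ_y = 157.0 MPa, ρ = 8410 kg/m³
  sample Z: σ_y = 66.10 MPa, ρ = 1210 kg/m³
  sample D: M = 17.9×10⁻³
  sample X: M = 9.02×10⁻³
  sample Z: M = 6.72×10⁻³
  sample U: M = 3.46×10⁻³
  sample J: M = 3.42×10⁻³
  sample L: M = 2.34×10⁻³
  sample C: M = 1.49×10⁻³
Sample D ranks first.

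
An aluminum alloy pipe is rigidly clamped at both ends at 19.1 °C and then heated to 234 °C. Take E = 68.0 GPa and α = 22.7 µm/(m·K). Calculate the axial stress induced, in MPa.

ΔT = 214.9 K. Constrained thermal stress σ = E·α·ΔT = 68.00×10³ MPa × 22.7×10⁻⁶ × 214.9 = 332 MPa (compressive).

332 MPa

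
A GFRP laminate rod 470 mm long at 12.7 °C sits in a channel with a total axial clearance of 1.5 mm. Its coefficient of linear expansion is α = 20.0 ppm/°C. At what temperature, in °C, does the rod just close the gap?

α·L₀·ΔT = 1.5 mm ⇒ ΔT = 1.5 / (20.0×10⁻⁶ × 470.0) = 159.6 K.
T = 12.7 + 159.6 = 172.3 °C.

172 °C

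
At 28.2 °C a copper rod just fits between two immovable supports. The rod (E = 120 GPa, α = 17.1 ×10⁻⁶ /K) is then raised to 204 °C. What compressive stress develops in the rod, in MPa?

ΔT = 175.8 K. Constrained thermal stress σ = E·α·ΔT = 120.0×10³ MPa × 17.1×10⁻⁶ × 175.8 = 361 MPa (compressive).

361 MPa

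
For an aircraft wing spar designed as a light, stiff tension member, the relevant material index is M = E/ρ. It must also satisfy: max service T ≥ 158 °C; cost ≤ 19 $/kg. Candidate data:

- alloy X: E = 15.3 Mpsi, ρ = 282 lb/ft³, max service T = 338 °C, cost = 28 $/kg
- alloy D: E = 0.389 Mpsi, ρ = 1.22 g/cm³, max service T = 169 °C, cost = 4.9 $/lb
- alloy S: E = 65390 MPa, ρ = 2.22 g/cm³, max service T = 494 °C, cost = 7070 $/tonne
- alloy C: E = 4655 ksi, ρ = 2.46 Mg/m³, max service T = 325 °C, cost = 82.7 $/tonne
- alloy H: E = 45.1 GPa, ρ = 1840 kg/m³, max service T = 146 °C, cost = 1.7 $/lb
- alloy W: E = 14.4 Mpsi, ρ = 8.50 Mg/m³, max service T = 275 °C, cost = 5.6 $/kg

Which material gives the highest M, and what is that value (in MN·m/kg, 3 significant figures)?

alloy S, M = 29.5 MN·m/kg

Screen on constraints: max service T ≥ 158 °C; cost ≤ 19 $/kg. Survivors: alloy D, alloy S, alloy C, alloy W.
After converting to SI:
  alloy D: E = 2.682 GPa, ρ = 1220 kg/m³
  alloy S: E = 65.39 GPa, ρ = 2220 kg/m³
  alloy C: E = 32.10 GPa, ρ = 2460 kg/m³
  alloy W: E = 99.28 GPa, ρ = 8500 kg/m³
  alloy S: M = 29.5 MN·m/kg
  alloy C: M = 13.0 MN·m/kg
  alloy W: M = 11.7 MN·m/kg
  alloy D: M = 2.20 MN·m/kg
Alloy S ranks first.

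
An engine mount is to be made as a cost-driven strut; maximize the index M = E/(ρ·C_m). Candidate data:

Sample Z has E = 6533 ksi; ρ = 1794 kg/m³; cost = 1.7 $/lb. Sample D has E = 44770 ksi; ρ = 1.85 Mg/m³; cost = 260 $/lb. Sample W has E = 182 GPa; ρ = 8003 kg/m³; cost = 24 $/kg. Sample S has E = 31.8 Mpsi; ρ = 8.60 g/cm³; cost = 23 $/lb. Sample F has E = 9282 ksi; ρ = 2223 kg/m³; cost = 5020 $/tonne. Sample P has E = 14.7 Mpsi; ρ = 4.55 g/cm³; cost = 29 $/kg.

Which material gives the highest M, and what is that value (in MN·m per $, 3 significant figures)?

Putting every candidate on a common basis:
  sample Z: E = 45.04 GPa, ρ = 1794 kg/m³, cost = 3.748 $/kg
  sample D: E = 308.7 GPa, ρ = 1850 kg/m³, cost = 573.2 $/kg
  sample W: E = 182.0 GPa, ρ = 8003 kg/m³, cost = 24.00 $/kg
  sample S: E = 219.3 GPa, ρ = 8600 kg/m³, cost = 50.71 $/kg
  sample F: E = 64.00 GPa, ρ = 2223 kg/m³, cost = 5.020 $/kg
  sample P: E = 101.4 GPa, ρ = 4550 kg/m³, cost = 29.00 $/kg
  sample Z: M = 6.70 MN·m per $
  sample F: M = 5.73 MN·m per $
  sample W: M = 0.948 MN·m per $
  sample P: M = 0.768 MN·m per $
  sample S: M = 0.503 MN·m per $
  sample D: M = 0.291 MN·m per $
Highest index: sample Z.

sample Z, M = 6.70 MN·m per $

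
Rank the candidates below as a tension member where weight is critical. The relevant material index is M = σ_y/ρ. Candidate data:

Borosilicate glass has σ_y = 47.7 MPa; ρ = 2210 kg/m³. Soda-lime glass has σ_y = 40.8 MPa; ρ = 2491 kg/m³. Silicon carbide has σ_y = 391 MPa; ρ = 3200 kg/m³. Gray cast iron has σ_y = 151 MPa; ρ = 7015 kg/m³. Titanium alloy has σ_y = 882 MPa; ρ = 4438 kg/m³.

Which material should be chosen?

Evaluate M for each candidate:
  titanium alloy: M = 199 kN·m/kg
  silicon carbide: M = 122 kN·m/kg
  borosilicate glass: M = 21.6 kN·m/kg
  gray cast iron: M = 21.5 kN·m/kg
  soda-lime glass: M = 16.4 kN·m/kg
Highest index: titanium alloy.

titanium alloy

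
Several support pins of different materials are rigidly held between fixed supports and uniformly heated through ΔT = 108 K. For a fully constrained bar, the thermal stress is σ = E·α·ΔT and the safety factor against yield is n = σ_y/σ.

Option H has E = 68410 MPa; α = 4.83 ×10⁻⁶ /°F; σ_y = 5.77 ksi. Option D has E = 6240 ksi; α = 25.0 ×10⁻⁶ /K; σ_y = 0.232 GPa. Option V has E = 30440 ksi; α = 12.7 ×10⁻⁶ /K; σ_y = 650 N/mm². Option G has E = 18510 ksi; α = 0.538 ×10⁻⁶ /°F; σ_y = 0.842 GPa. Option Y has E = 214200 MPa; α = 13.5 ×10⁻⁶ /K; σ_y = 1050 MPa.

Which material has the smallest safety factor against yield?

In consistent units (E in GPa, α in ×10⁻⁶/K, σ_y in MPa):
  option H: E = 68.41, α = 8.69, σ_y = 39.78 → σ = 64.2 MPa, n = 0.619
  option D: E = 43.02, α = 25.0, σ_y = 232.0 → σ = 116 MPa, n = 2.00
  option V: E = 209.9, α = 12.7, σ_y = 650.0 → σ = 288 MPa, n = 2.26
  option G: E = 127.6, α = 0.968, σ_y = 842.0 → σ = 13.3 MPa, n = 63.1
  option Y: E = 214.2, α = 13.5, σ_y = 1050 → σ = 312 MPa, n = 3.36
The minimum is option H at n = 0.619.

option H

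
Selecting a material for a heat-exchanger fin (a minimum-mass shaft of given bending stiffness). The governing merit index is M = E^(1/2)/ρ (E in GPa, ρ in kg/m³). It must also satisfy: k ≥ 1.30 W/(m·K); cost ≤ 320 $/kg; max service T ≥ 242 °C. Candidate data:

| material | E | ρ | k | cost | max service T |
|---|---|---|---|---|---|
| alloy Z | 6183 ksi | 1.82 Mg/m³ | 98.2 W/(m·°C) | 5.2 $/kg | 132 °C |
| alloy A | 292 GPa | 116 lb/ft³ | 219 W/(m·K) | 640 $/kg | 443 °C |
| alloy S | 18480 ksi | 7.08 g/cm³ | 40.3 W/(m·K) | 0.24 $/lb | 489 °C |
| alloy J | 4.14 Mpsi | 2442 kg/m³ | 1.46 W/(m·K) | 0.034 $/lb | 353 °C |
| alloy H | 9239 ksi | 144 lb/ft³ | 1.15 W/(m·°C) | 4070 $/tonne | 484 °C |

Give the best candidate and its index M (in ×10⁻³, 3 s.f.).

alloy J, M = 2.19×10⁻³

Screen on constraints: k ≥ 1.30 W/(m·K); cost ≤ 320 $/kg; max service T ≥ 242 °C. Survivors: alloy S, alloy J.
Normalizing units and computing the index:
  alloy S: E = 127.4 GPa, ρ = 7080 kg/m³
  alloy J: E = 28.54 GPa, ρ = 2442 kg/m³
  alloy J: M = 2.19×10⁻³
  alloy S: M = 1.59×10⁻³
Alloy J has the largest M.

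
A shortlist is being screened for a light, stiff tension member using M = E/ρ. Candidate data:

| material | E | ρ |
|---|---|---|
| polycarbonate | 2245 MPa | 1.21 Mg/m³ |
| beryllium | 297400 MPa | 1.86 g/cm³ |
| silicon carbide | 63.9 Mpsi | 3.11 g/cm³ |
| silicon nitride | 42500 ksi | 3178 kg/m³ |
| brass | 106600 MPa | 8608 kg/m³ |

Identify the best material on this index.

beryllium

After converting to SI:
  polycarbonate: E = 2.245 GPa, ρ = 1210 kg/m³
  beryllium: E = 297.4 GPa, ρ = 1860 kg/m³
  silicon carbide: E = 440.6 GPa, ρ = 3110 kg/m³
  silicon nitride: E = 293.0 GPa, ρ = 3178 kg/m³
  brass: E = 106.6 GPa, ρ = 8608 kg/m³
  beryllium: M = 160 MN·m/kg
  silicon carbide: M = 142 MN·m/kg
  silicon nitride: M = 92.2 MN·m/kg
  brass: M = 12.4 MN·m/kg
  polycarbonate: M = 1.86 MN·m/kg
Highest index: beryllium.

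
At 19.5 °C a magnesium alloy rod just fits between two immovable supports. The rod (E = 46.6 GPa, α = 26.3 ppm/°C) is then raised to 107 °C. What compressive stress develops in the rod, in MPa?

107 MPa

ΔT = 87.50 K. Constrained thermal stress σ = E·α·ΔT = 46.60×10³ MPa × 26.3×10⁻⁶ × 87.50 = 107 MPa (compressive).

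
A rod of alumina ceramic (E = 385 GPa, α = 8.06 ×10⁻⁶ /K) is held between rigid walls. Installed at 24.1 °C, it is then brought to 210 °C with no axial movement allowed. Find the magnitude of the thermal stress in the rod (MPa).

577 MPa

ΔT = 185.9 K. Constrained thermal stress σ = E·α·ΔT = 385.0×10³ MPa × 8.06×10⁻⁶ × 185.9 = 577 MPa (compressive).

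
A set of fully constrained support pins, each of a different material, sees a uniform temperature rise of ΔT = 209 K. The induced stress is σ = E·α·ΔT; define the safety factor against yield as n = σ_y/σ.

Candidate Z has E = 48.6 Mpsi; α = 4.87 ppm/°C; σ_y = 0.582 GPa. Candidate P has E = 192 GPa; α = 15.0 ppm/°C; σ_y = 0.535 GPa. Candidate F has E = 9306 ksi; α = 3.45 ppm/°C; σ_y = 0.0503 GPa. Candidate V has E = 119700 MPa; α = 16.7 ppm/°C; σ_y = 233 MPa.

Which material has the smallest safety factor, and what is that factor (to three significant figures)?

candidate V, n = 0.558

Converting E to GPa, α to ×10⁻⁶/K, σ_y to MPa, then σ and n for each:
  candidate Z: E = 335.1, α = 4.87, σ_y = 582.0 → σ = 341 MPa, n = 1.71
  candidate P: E = 192.0, α = 15.0, σ_y = 535.0 → σ = 602 MPa, n = 0.889
  candidate F: E = 64.16, α = 3.45, σ_y = 50.30 → σ = 46.3 MPa, n = 1.09
  candidate V: E = 119.7, α = 16.7, σ_y = 233.0 → σ = 418 MPa, n = 0.558
Smallest n: candidate V with n = 0.558.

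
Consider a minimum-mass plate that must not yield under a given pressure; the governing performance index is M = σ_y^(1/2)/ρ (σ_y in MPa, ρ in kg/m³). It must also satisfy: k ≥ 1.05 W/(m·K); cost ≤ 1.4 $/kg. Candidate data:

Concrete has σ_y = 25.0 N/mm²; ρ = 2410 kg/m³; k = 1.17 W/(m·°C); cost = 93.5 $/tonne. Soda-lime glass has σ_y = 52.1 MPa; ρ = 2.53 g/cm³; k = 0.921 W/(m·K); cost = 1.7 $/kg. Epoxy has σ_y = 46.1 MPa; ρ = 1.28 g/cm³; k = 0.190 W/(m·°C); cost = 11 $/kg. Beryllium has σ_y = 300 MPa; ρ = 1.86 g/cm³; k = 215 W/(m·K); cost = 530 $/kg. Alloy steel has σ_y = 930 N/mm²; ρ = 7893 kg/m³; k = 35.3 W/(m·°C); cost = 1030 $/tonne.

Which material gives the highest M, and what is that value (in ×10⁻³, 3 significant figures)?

alloy steel, M = 3.86×10⁻³

Screen on constraints: k ≥ 1.05 W/(m·K); cost ≤ 1.4 $/kg. Survivors: concrete, alloy steel.
After converting to SI:
  concrete: σ_y = 25.00 MPa, ρ = 2410 kg/m³
  alloy steel: σ_y = 930.0 MPa, ρ = 7893 kg/m³
  alloy steel: M = 3.86×10⁻³
  concrete: M = 2.07×10⁻³
Alloy steel has the largest M.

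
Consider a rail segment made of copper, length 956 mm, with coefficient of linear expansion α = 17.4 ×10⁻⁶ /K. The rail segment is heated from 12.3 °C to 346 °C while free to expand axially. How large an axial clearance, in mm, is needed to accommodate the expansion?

5.55 mm

ΔT = 346 − 12.3 = 333.7 K.
ΔL = α·L₀·ΔT = 17.4×10⁻⁶ × 956 mm × 333.7 K = 5.55 mm.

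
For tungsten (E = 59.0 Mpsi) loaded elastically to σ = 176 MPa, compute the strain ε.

4.33×10⁻⁴

E = 59.0 Mpsi = 406.8 GPa = 406800 MPa.
ε = σ/E = 176 / 406800 = 4.33×10⁻⁴.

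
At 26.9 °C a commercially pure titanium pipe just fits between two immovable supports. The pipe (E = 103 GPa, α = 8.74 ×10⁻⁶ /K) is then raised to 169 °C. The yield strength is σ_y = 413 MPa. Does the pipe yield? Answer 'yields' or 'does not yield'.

does not yield

ΔT = 142.1 K. Constrained thermal stress σ = E·α·ΔT = 103.0×10³ MPa × 8.74×10⁻⁶ × 142.1 = 128 MPa (compressive).
Compare to σ_y = 413 MPa: σ < σ_y, so it does not yield.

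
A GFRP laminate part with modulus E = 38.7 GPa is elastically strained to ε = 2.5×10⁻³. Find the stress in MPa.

σ = E·ε = 38700 MPa × 2.5×10⁻³ = 96.8 MPa.

96.8 MPa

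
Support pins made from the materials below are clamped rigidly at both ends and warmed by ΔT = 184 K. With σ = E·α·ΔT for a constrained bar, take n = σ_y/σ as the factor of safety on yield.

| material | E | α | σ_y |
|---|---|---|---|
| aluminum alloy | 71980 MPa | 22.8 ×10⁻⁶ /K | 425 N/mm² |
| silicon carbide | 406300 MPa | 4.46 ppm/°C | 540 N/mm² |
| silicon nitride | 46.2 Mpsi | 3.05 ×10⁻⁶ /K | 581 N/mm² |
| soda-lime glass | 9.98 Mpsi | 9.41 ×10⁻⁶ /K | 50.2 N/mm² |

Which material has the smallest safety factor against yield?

soda-lime glass

Per material, after unit conversion:
  aluminum alloy: E = 71.98, α = 22.8, σ_y = 425.0 → σ = 302 MPa, n = 1.41
  silicon carbide: E = 406.3, α = 4.46, σ_y = 540.0 → σ = 333 MPa, n = 1.62
  silicon nitride: E = 318.5, α = 3.05, σ_y = 581.0 → σ = 179 MPa, n = 3.25
  soda-lime glass: E = 68.81, α = 9.41, σ_y = 50.20 → σ = 119 MPa, n = 0.421
The minimum is soda-lime glass at n = 0.421.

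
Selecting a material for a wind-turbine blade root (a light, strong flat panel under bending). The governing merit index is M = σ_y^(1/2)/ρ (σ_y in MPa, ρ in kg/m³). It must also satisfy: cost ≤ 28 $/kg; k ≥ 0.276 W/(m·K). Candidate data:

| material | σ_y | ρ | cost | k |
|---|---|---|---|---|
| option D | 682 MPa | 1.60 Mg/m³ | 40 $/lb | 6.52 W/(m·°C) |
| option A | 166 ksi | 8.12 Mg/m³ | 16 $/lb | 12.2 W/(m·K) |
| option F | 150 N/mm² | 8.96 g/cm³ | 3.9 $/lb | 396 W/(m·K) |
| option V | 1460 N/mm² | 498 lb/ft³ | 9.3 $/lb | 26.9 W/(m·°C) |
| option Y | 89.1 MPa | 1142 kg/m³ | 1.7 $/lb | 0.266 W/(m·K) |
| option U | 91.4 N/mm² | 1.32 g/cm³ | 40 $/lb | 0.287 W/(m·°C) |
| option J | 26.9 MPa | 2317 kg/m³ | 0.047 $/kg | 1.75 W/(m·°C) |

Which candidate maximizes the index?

Screen on constraints: cost ≤ 28 $/kg; k ≥ 0.276 W/(m·K). Survivors: option F, option V, option J.
Convert each candidate to consistent units, then evaluate M:
  option F: σ_y = 150.0 MPa, ρ = 8960 kg/m³
  option V: σ_y = 1460 MPa, ρ = 7977 kg/m³
  option J: σ_y = 26.90 MPa, ρ = 2317 kg/m³
  option V: M = 4.79×10⁻³
  option J: M = 2.24×10⁻³
  option F: M = 1.37×10⁻³
Option V ranks first.

option V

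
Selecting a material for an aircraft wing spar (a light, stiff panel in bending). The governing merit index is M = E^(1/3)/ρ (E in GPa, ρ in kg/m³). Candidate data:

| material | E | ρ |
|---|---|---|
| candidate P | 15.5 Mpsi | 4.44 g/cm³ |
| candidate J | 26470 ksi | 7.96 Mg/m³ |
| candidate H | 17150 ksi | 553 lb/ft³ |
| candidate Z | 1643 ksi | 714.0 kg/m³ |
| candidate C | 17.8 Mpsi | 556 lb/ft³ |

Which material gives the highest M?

After converting to SI:
  candidate P: E = 106.9 GPa, ρ = 4440 kg/m³
  candidate J: E = 182.5 GPa, ρ = 7960 kg/m³
  candidate H: E = 118.2 GPa, ρ = 8858 kg/m³
  candidate Z: E = 11.33 GPa, ρ = 714.0 kg/m³
  candidate C: E = 122.7 GPa, ρ = 8906 kg/m³
  candidate Z: M = 3.15×10⁻³
  candidate P: M = 1.07×10⁻³
  candidate J: M = 0.713×10⁻³
  candidate C: M = 0.558×10⁻³
  candidate H: M = 0.554×10⁻³
Candidate Z ranks first.

candidate Z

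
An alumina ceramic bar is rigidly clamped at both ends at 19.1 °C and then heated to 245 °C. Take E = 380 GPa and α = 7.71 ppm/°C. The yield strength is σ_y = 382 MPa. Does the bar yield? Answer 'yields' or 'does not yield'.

yields

ΔT = 225.9 K. Constrained thermal stress σ = E·α·ΔT = 380.0×10³ MPa × 7.71×10⁻⁶ × 225.9 = 662 MPa (compressive).
Compare to σ_y = 382 MPa: σ ≥ σ_y, so it yields.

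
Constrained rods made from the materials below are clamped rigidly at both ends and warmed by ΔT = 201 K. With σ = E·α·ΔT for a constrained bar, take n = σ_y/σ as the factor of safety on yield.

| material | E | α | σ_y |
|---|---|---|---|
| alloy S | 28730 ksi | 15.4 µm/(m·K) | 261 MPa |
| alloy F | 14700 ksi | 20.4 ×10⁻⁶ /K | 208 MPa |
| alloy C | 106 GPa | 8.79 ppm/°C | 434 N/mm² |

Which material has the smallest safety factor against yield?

With everything in SI (GPa, ×10⁻⁶/K, MPa):
  alloy S: E = 198.1, α = 15.4, σ_y = 261.0 → σ = 613 MPa, n = 0.426
  alloy F: E = 101.4, α = 20.4, σ_y = 208.0 → σ = 416 MPa, n = 0.500
  alloy C: E = 106.0, α = 8.79, σ_y = 434.0 → σ = 187 MPa, n = 2.32
Smallest n: alloy S with n = 0.426.

alloy S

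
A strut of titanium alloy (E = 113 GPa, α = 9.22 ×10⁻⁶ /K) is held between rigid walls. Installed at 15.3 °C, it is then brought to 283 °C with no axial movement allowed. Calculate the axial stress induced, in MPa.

ΔT = 267.7 K. Constrained thermal stress σ = E·α·ΔT = 113.0×10³ MPa × 9.22×10⁻⁶ × 267.7 = 279 MPa (compressive).

279 MPa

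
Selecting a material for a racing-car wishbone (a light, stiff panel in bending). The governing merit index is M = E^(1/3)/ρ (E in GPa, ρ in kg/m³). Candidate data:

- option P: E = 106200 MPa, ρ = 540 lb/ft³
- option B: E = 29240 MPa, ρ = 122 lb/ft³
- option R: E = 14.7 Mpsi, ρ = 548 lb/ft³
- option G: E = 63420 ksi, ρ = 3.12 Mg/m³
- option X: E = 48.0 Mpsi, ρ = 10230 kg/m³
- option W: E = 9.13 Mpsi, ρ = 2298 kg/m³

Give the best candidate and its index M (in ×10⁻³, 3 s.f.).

Putting every candidate on a common basis:
  option P: E = 106.2 GPa, ρ = 8650 kg/m³
  option B: E = 29.24 GPa, ρ = 1954 kg/m³
  option R: E = 101.4 GPa, ρ = 8778 kg/m³
  option G: E = 437.3 GPa, ρ = 3120 kg/m³
  option X: E = 330.9 GPa, ρ = 10230 kg/m³
  option W: E = 62.95 GPa, ρ = 2298 kg/m³
  option G: M = 2.43×10⁻³
  option W: M = 1.73×10⁻³
  option B: M = 1.58×10⁻³
  option X: M = 0.676×10⁻³
  option P: M = 0.547×10⁻³
  option R: M = 0.531×10⁻³
Option G ranks first.

option G, M = 2.43×10⁻³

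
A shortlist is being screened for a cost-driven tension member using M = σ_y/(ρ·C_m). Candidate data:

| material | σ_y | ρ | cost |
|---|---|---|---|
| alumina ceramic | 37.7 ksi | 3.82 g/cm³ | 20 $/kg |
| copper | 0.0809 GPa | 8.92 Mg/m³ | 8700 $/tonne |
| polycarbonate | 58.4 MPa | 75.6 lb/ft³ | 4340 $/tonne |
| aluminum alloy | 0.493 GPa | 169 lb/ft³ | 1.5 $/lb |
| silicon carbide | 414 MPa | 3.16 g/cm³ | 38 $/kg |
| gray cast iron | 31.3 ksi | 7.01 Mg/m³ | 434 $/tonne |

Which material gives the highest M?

gray cast iron

After converting to SI:
  alumina ceramic: σ_y = 259.9 MPa, ρ = 3820 kg/m³, cost = 20.00 $/kg
  copper: σ_y = 80.90 MPa, ρ = 8920 kg/m³, cost = 8.700 $/kg
  polycarbonate: σ_y = 58.40 MPa, ρ = 1211 kg/m³, cost = 4.340 $/kg
  aluminum alloy: σ_y = 493.0 MPa, ρ = 2707 kg/m³, cost = 3.307 $/kg
  silicon carbide: σ_y = 414.0 MPa, ρ = 3160 kg/m³, cost = 38.00 $/kg
  gray cast iron: σ_y = 215.8 MPa, ρ = 7010 kg/m³, cost = 0.4340 $/kg
  gray cast iron: M = 70.9 kN·m per $
  aluminum alloy: M = 55.1 kN·m per $
  polycarbonate: M = 11.1 kN·m per $
  silicon carbide: M = 3.45 kN·m per $
  alumina ceramic: M = 3.40 kN·m per $
  copper: M = 1.04 kN·m per $
The maximum is for gray cast iron.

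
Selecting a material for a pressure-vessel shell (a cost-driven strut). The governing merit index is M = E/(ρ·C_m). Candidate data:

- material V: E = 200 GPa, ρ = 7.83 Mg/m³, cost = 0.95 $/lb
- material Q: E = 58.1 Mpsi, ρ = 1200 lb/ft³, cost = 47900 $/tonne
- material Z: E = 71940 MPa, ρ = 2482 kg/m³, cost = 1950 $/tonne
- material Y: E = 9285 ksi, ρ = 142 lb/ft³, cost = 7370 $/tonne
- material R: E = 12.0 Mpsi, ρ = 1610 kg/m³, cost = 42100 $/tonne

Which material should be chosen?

material Z

After converting to SI:
  material V: E = 200.0 GPa, ρ = 7830 kg/m³, cost = 2.094 $/kg
  material Q: E = 400.6 GPa, ρ = 19220 kg/m³, cost = 47.90 $/kg
  material Z: E = 71.94 GPa, ρ = 2482 kg/m³, cost = 1.950 $/kg
  material Y: E = 64.02 GPa, ρ = 2275 kg/m³, cost = 7.370 $/kg
  material R: E = 82.74 GPa, ρ = 1610 kg/m³, cost = 42.10 $/kg
  material Z: M = 14.9 MN·m per $
  material V: M = 12.2 MN·m per $
  material Y: M = 3.82 MN·m per $
  material R: M = 1.22 MN·m per $
  material Q: M = 0.435 MN·m per $
Highest index: material Z.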